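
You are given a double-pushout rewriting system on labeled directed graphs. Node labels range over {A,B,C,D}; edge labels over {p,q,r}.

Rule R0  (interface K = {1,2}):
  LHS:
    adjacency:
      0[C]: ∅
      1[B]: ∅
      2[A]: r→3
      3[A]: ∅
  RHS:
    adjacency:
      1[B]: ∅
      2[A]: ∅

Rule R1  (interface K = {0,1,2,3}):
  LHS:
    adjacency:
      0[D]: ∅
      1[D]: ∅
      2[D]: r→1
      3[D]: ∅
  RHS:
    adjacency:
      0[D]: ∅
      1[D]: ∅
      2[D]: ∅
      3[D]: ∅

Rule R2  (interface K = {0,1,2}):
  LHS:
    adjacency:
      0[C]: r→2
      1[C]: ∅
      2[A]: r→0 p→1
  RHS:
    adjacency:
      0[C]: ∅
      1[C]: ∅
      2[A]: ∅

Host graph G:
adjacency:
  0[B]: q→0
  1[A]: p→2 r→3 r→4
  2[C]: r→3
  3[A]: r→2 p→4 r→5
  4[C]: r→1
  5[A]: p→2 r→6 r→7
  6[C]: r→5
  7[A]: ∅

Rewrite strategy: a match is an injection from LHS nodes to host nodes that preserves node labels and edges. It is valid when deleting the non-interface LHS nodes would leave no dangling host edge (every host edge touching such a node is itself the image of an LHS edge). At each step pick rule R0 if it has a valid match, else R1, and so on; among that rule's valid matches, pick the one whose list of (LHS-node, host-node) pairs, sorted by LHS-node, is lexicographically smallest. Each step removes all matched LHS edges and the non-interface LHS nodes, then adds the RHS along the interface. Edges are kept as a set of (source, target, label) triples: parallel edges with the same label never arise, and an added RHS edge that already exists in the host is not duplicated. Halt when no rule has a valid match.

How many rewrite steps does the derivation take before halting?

initial: |V|=8 |E|=13  E = 0-q->0 1-p->2 1-r->3 1-r->4 2-r->3 3-r->2 3-p->4 3-r->5 4-r->1 5-p->2 5-r->6 5-r->7 6-r->5
step 1: apply R2 at {0↦2, 1↦4, 2↦3}  → |V|=8 |E|=10  E = 0-q->0 1-p->2 1-r->3 1-r->4 3-r->5 4-r->1 5-p->2 5-r->6 5-r->7 6-r->5
step 2: apply R2 at {0↦4, 1↦2, 2↦1}  → |V|=8 |E|=7  E = 0-q->0 1-r->3 3-r->5 5-p->2 5-r->6 5-r->7 6-r->5
step 3: apply R0 at {0↦4, 1↦0, 2↦5, 3↦7}  → |V|=6 |E|=6  E = 0-q->0 1-r->3 3-r->5 5-p->2 5-r->6 6-r->5
step 4: apply R2 at {0↦6, 1↦2, 2↦5}  → |V|=6 |E|=3  E = 0-q->0 1-r->3 3-r->5
step 5: apply R0 at {0↦2, 1↦0, 2↦3, 3↦5}  → |V|=4 |E|=2  E = 0-q->0 1-r->3
step 6: apply R0 at {0↦6, 1↦0, 2↦1, 3↦3}  → |V|=2 |E|=1  E = 0-q->0
halt: no rule applies after step 6

Answer: 6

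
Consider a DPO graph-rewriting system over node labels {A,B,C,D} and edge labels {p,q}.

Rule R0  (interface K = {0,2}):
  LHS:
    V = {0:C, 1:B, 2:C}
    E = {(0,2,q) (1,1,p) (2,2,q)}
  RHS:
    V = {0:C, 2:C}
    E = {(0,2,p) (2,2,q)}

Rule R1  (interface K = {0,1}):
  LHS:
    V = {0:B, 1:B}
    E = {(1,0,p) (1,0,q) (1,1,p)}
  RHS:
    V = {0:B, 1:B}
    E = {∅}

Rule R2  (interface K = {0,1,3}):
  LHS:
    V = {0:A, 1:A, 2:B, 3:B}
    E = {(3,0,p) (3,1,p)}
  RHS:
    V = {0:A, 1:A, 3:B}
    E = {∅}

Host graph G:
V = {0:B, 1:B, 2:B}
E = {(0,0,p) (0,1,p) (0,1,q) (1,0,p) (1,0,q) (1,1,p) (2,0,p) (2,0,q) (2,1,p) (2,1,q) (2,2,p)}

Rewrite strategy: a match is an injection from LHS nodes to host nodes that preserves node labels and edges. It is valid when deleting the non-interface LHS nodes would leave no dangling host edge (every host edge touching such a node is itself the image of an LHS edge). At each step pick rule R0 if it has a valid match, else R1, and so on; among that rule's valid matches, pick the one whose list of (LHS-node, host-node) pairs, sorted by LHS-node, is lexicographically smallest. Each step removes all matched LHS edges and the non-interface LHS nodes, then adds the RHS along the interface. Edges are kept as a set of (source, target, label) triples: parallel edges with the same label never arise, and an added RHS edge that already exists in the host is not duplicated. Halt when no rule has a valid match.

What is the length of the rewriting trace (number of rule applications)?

[0] host  ⇒  3 nodes, 11 edges  {0-p->0 0-p->1 0-q->1 1-p->0 1-q->0 1-p->1 2-p->0 2-q->0 2-p->1 2-q->1 2-p->2}
[1] R1 @ {0↦0, 1↦1}  ⇒  3 nodes, 8 edges  {0-p->0 0-p->1 0-q->1 2-p->0 2-q->0 2-p->1 2-q->1 2-p->2}
[2] R1 @ {0↦0, 1↦2}  ⇒  3 nodes, 5 edges  {0-p->0 0-p->1 0-q->1 2-p->1 2-q->1}
[3] R1 @ {0↦1, 1↦0}  ⇒  3 nodes, 2 edges  {2-p->1 2-q->1}
final graph: no rule applies after step 3

Answer: 3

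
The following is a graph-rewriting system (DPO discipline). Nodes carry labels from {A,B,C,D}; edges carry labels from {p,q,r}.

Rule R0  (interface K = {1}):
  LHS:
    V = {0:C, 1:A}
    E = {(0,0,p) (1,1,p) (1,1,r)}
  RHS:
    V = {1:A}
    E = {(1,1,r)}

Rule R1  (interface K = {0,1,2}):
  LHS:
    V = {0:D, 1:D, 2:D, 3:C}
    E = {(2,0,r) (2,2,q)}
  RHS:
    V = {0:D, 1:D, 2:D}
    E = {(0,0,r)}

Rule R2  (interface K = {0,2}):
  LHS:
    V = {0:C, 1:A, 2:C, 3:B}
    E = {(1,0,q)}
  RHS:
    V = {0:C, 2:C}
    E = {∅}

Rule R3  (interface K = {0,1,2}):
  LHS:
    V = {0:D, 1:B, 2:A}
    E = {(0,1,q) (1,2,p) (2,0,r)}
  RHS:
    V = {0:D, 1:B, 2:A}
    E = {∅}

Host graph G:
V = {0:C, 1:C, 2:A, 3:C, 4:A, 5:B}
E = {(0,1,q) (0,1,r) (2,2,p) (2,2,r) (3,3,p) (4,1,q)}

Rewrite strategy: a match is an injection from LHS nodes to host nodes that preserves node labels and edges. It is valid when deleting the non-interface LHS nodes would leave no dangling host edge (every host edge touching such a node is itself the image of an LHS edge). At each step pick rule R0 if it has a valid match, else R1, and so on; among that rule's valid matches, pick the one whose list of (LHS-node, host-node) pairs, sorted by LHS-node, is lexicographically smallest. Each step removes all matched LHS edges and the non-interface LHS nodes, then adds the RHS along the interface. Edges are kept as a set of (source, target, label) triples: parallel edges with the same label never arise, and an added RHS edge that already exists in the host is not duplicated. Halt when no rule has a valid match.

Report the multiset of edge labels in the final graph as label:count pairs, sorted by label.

Answer: q:1 r:2

Steps:
start.  V:6 E:6  edges: 0-q->1 0-r->1 2-p->2 2-r->2 3-p->3 4-q->1
1. fire R0 via {0↦3, 1↦2}  →  V:5 E:4  edges: 0-q->1 0-r->1 2-r->2 4-q->1
2. fire R2 via {0↦1, 1↦4, 2↦0, 3↦5}  →  V:3 E:3  edges: 0-q->1 0-r->1 2-r->2
normal form: no rule applies after step 2
NF edges: [(0, 1, 'q'), (0, 1, 'r'), (2, 2, 'r')]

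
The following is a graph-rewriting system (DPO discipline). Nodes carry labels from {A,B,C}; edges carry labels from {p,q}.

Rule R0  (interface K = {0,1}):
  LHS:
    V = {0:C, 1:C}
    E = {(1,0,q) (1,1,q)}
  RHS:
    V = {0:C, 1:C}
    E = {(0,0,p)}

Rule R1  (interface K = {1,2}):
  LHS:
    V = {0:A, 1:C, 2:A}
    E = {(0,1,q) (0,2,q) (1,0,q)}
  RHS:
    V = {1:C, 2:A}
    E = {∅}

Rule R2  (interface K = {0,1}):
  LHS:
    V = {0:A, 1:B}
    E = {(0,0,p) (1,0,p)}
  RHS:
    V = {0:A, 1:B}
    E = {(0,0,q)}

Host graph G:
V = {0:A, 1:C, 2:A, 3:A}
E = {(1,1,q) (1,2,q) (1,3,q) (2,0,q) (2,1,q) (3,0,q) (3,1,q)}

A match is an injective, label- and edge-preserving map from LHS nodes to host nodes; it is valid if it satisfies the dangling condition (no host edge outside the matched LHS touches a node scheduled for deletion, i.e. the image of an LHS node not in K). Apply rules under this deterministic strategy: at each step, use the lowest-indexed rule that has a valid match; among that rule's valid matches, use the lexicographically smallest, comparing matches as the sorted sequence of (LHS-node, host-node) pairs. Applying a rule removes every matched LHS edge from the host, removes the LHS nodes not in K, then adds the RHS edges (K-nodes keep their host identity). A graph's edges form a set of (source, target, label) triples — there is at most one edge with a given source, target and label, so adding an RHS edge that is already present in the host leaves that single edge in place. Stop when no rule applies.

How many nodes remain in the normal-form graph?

Answer: 2

Steps:
[0] host  ⇒  4 nodes, 7 edges  {1-q->1 1-q->2 1-q->3 2-q->0 2-q->1 3-q->0 3-q->1}
[1] R1 @ {0↦2, 1↦1, 2↦0}  ⇒  3 nodes, 4 edges  {1-q->1 1-q->3 3-q->0 3-q->1}
[2] R1 @ {0↦3, 1↦1, 2↦0}  ⇒  2 nodes, 1 edges  {1-q->1}
halt: no rule applies after step 2
NF nodes: {0:A, 1:C}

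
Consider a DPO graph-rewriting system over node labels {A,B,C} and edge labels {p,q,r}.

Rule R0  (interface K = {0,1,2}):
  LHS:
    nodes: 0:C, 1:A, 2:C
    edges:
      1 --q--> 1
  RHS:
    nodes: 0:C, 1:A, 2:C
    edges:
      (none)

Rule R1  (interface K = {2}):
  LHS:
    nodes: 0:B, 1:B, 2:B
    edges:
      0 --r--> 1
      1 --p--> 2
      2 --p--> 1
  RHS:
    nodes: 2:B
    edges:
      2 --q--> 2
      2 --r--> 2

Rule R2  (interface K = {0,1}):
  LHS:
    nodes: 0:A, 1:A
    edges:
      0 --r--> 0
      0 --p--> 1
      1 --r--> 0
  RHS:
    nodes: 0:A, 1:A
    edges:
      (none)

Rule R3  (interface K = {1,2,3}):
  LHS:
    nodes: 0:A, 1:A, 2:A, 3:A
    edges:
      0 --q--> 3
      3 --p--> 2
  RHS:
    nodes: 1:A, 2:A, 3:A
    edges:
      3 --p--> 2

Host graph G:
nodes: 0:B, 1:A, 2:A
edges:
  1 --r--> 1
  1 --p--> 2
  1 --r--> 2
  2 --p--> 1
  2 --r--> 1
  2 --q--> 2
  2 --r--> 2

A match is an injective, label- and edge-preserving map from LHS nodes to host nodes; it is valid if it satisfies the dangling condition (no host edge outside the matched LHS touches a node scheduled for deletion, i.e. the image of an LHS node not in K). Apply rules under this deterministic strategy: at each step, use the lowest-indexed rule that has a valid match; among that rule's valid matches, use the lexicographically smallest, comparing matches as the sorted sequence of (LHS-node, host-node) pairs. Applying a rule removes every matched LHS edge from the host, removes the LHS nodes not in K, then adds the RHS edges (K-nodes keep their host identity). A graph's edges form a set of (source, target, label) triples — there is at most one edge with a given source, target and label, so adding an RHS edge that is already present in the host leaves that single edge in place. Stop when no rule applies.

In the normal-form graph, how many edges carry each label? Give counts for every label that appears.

Answer: q:1

Derivation:
[0] host  ⇒  3 nodes, 7 edges  {1-r->1 1-p->2 1-r->2 2-p->1 2-r->1 2-q->2 2-r->2}
[1] R2 @ {0↦1, 1↦2}  ⇒  3 nodes, 4 edges  {1-r->2 2-p->1 2-q->2 2-r->2}
[2] R2 @ {0↦2, 1↦1}  ⇒  3 nodes, 1 edges  {2-q->2}
normal form: no rule applies after step 2
NF edges: [(2, 2, 'q')]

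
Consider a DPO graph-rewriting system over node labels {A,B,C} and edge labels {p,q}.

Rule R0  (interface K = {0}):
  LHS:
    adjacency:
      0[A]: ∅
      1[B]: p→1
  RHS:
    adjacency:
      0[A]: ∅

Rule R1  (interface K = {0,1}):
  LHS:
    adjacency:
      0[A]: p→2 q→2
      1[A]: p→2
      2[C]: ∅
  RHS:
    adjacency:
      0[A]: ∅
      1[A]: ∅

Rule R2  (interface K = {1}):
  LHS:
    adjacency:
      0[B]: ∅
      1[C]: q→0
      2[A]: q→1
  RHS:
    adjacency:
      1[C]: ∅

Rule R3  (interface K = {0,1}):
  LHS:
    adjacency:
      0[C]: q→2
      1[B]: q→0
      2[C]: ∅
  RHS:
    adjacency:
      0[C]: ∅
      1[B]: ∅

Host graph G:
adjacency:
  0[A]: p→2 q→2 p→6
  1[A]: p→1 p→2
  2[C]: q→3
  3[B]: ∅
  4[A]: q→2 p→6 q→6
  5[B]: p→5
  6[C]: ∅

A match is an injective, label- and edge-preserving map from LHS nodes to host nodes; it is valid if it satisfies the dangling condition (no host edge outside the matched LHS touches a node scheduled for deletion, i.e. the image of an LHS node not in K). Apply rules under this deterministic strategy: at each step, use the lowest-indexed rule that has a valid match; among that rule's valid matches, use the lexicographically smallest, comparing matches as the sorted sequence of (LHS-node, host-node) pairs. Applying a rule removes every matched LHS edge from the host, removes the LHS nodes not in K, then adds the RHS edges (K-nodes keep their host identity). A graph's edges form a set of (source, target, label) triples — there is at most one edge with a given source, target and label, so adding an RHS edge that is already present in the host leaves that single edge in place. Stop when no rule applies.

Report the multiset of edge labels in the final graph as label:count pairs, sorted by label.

Answer: p:1

Steps:
initial: |V|=7 |E|=10  E = 0-p->2 0-q->2 0-p->6 1-p->1 1-p->2 2-q->3 4-q->2 4-p->6 4-q->6 5-p->5
step 1: apply R0 at {0↦0, 1↦5}  → |V|=6 |E|=9  E = 0-p->2 0-q->2 0-p->6 1-p->1 1-p->2 2-q->3 4-q->2 4-p->6 4-q->6
step 2: apply R1 at {0↦4, 1↦0, 2↦6}  → |V|=5 |E|=6  E = 0-p->2 0-q->2 1-p->1 1-p->2 2-q->3 4-q->2
step 3: apply R2 at {0↦3, 1↦2, 2↦4}  → |V|=3 |E|=4  E = 0-p->2 0-q->2 1-p->1 1-p->2
step 4: apply R1 at {0↦0, 1↦1, 2↦2}  → |V|=2 |E|=1  E = 1-p->1
normal form: no rule applies after step 4
NF edges: [(1, 1, 'p')]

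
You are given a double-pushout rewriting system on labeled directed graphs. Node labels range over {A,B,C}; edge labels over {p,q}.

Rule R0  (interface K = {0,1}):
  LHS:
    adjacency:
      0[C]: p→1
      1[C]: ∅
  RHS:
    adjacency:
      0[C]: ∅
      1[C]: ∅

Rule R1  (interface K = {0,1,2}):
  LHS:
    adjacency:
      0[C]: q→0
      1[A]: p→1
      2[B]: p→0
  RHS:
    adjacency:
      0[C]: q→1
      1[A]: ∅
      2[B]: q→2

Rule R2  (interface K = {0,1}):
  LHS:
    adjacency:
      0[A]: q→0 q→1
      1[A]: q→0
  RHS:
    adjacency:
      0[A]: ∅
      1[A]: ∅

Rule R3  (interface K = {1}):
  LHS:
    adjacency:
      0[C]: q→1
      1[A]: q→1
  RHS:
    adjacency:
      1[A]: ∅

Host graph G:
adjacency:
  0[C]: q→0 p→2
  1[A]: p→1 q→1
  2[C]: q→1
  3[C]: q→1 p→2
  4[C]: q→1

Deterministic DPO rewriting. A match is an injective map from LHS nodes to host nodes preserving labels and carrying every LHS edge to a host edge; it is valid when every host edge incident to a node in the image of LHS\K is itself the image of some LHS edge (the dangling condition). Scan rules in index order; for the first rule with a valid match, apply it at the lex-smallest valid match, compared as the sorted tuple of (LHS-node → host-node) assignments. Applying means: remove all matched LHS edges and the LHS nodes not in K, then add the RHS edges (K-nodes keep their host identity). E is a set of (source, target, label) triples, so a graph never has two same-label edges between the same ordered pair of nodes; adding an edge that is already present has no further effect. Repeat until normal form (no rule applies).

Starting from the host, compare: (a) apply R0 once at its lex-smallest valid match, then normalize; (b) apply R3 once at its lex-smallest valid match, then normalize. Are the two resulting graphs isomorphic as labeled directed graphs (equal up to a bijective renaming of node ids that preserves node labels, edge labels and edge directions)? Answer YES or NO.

Answer: YES

Rewrite trace:
branch R0-first: apply at {0↦0, 1↦2} → |E|=7, then 2 more step(s) → NF |V|=4 |E|=4 V={0:C, 1:A, 3:C, 4:C} E=0-q->0 1-p->1 3-q->1 4-q->1
branch R3-first: apply at {0↦4, 1↦1} → |E|=6, then 2 more step(s) → NF |V|=4 |E|=4 V={0:C, 1:A, 2:C, 3:C} E=0-q->0 1-p->1 2-q->1 3-q->1
graphs isomorphic (equal up to label-preserving node renaming)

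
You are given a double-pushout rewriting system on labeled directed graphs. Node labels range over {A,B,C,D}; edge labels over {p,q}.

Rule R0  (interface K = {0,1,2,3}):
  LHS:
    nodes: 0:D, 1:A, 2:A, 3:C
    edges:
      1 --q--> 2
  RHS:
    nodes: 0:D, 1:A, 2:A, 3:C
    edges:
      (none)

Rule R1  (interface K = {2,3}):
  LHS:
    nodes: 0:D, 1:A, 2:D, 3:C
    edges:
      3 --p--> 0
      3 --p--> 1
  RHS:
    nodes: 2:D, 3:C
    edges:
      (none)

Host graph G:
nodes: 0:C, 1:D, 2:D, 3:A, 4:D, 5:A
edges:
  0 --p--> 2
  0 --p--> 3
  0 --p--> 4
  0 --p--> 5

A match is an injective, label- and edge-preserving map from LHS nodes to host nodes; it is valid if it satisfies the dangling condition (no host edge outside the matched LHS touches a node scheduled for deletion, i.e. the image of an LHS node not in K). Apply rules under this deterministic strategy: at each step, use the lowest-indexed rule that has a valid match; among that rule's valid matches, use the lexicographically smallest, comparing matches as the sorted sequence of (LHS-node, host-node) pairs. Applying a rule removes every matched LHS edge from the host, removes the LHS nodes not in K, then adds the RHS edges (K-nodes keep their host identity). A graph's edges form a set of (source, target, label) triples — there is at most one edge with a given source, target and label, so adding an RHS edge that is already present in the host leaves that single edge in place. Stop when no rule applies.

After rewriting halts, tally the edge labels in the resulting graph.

Answer: (no edges)

Steps:
[0] host  ⇒  6 nodes, 4 edges  {0-p->2 0-p->3 0-p->4 0-p->5}
[1] R1 @ {0↦2, 1↦3, 2↦1, 3↦0}  ⇒  4 nodes, 2 edges  {0-p->4 0-p->5}
[2] R1 @ {0↦4, 1↦5, 2↦1, 3↦0}  ⇒  2 nodes, 0 edges  {∅}
final graph: no rule applies after step 2
NF edges: []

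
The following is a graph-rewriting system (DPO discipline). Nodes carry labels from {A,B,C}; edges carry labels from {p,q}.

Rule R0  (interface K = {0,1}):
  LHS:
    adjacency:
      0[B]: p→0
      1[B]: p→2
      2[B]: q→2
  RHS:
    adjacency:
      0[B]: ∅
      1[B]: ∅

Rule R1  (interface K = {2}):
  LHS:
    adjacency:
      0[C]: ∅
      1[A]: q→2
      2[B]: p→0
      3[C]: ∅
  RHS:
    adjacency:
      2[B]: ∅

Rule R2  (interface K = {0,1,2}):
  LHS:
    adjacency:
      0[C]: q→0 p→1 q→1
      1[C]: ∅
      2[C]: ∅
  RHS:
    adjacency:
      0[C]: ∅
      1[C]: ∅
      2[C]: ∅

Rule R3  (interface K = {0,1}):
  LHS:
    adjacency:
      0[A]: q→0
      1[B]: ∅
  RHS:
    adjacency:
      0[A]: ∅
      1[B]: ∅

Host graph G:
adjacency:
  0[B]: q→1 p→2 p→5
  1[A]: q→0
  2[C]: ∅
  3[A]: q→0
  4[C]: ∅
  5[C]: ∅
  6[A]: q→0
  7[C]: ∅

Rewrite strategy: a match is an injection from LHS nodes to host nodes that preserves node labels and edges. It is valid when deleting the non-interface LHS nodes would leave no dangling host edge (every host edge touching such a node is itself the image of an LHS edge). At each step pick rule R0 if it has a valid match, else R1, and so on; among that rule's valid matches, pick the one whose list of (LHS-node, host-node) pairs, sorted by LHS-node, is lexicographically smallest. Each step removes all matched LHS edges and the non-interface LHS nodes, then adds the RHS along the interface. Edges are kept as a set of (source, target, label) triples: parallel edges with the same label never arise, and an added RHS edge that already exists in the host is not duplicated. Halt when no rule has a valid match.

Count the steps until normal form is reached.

Answer: 2

Steps:
initial: |V|=8 |E|=6  E = 0-q->1 0-p->2 0-p->5 1-q->0 3-q->0 6-q->0
step 1: apply R1 at {0↦2, 1↦3, 2↦0, 3↦4}  → |V|=5 |E|=4  E = 0-q->1 0-p->5 1-q->0 6-q->0
step 2: apply R1 at {0↦5, 1↦6, 2↦0, 3↦7}  → |V|=2 |E|=2  E = 0-q->1 1-q->0
final graph: no rule applies after step 2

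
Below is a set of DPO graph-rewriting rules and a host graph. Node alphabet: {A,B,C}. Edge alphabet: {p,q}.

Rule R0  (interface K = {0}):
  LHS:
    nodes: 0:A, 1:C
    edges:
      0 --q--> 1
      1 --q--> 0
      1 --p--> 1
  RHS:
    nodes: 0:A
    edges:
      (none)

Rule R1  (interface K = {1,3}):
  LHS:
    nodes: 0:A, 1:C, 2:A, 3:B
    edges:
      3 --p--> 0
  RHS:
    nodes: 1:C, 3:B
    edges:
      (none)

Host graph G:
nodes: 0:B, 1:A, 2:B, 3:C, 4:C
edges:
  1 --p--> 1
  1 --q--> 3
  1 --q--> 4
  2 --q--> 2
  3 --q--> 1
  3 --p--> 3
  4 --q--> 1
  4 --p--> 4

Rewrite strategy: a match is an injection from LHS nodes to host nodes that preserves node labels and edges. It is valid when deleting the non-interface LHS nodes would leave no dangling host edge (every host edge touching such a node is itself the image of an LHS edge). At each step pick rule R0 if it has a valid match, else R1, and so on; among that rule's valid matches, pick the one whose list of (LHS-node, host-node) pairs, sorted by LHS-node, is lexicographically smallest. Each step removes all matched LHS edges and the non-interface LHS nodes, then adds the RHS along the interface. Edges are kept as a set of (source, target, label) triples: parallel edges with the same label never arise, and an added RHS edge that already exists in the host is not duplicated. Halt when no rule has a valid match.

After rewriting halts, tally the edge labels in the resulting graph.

Answer: p:1 q:1

Steps:
initial: |V|=5 |E|=8  E = 1-p->1 1-q->3 1-q->4 2-q->2 3-q->1 3-p->3 4-q->1 4-p->4
step 1: apply R0 at {0↦1, 1↦3}  → |V|=4 |E|=5  E = 1-p->1 1-q->4 2-q->2 4-q->1 4-p->4
step 2: apply R0 at {0↦1, 1↦4}  → |V|=3 |E|=2  E = 1-p->1 2-q->2
halt: no rule applies after step 2
NF edges: [(1, 1, 'p'), (2, 2, 'q')]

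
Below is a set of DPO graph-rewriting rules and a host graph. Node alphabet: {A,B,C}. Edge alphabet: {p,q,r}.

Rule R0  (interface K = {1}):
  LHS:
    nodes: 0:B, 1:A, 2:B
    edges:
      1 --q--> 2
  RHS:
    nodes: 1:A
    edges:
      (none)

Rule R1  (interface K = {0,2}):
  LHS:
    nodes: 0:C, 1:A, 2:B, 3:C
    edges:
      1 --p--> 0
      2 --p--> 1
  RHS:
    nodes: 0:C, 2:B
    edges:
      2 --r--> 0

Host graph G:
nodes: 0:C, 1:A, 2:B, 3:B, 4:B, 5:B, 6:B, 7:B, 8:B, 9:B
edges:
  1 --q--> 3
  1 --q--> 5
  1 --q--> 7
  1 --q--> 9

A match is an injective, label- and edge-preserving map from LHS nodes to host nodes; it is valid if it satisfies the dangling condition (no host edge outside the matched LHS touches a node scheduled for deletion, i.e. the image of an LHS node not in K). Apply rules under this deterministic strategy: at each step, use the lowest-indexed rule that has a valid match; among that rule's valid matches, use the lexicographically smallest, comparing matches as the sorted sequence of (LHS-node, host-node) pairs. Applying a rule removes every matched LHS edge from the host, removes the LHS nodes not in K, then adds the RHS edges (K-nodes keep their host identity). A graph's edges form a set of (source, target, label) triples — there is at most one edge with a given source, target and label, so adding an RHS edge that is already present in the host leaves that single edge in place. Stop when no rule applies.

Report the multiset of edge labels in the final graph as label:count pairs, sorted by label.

start.  V:10 E:4  edges: 1-q->3 1-q->5 1-q->7 1-q->9
1. fire R0 via {0↦2, 1↦1, 2↦3}  →  V:8 E:3  edges: 1-q->5 1-q->7 1-q->9
2. fire R0 via {0↦4, 1↦1, 2↦5}  →  V:6 E:2  edges: 1-q->7 1-q->9
3. fire R0 via {0↦6, 1↦1, 2↦7}  →  V:4 E:1  edges: 1-q->9
4. fire R0 via {0↦8, 1↦1, 2↦9}  →  V:2 E:0  edges: ∅
final graph: no rule applies after step 4
NF edges: []

Answer: (no edges)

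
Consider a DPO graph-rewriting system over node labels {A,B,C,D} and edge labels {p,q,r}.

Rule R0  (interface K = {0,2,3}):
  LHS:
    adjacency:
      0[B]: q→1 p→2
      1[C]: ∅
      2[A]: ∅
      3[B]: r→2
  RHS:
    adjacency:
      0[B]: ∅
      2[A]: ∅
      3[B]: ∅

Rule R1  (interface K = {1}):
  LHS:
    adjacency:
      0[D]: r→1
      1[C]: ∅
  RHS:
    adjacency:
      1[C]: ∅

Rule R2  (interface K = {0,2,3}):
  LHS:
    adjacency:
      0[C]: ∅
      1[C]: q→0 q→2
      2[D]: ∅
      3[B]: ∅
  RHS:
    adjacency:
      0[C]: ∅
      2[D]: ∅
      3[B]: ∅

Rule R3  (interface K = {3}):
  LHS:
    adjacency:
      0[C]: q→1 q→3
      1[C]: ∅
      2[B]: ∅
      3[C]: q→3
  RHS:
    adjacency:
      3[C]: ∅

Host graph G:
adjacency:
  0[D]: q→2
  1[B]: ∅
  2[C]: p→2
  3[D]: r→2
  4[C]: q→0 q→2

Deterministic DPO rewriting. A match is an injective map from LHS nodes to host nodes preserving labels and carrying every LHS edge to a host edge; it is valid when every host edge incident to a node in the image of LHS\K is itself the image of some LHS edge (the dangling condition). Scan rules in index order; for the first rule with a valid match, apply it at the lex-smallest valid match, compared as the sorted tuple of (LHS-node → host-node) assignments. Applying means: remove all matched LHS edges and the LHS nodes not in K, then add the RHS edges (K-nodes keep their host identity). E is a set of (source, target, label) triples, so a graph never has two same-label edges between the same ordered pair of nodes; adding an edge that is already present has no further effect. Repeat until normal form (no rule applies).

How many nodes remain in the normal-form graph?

start.  V:5 E:5  edges: 0-q->2 2-p->2 3-r->2 4-q->0 4-q->2
1. fire R1 via {0↦3, 1↦2}  →  V:4 E:4  edges: 0-q->2 2-p->2 4-q->0 4-q->2
2. fire R2 via {0↦2, 1↦4, 2↦0, 3↦1}  →  V:3 E:2  edges: 0-q->2 2-p->2
halt: no rule applies after step 2
NF nodes: {0:D, 1:B, 2:C}

Answer: 3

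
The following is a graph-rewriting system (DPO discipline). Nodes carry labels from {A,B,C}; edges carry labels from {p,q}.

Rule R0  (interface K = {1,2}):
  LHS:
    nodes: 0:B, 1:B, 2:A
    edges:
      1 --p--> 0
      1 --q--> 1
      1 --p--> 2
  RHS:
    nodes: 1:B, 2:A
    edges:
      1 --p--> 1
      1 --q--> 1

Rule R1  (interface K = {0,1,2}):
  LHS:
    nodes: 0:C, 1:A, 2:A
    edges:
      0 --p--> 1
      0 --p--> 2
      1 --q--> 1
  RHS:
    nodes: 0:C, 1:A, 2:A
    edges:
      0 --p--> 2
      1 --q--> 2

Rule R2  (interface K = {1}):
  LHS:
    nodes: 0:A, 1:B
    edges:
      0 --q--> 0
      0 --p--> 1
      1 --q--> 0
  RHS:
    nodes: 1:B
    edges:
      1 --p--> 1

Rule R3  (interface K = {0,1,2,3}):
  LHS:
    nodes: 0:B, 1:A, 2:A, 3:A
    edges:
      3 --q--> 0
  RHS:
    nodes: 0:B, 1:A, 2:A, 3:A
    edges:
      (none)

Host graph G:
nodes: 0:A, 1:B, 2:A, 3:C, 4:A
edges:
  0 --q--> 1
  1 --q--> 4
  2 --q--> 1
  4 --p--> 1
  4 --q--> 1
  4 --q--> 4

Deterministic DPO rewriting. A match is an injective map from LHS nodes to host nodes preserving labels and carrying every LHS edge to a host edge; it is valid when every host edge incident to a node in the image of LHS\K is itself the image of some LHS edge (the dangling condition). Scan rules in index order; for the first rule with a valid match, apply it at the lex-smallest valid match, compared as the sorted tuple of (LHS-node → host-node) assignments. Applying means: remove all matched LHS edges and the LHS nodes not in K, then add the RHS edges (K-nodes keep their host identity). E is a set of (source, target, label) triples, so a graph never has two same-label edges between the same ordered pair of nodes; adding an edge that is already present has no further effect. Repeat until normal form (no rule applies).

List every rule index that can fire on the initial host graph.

R0: no valid match — LHS pattern not found
R1: no valid match — LHS pattern not found
R2: no valid match — 1 raw match, all fail dangling condition
R3: 6 valid matches — {0↦1, 1↦0, 2↦2, 3↦4}, {0↦1, 1↦0, 2↦4, 3↦2}, {0↦1, 1↦2, 2↦0, 3↦4} (+3 more)

Answer: [R3]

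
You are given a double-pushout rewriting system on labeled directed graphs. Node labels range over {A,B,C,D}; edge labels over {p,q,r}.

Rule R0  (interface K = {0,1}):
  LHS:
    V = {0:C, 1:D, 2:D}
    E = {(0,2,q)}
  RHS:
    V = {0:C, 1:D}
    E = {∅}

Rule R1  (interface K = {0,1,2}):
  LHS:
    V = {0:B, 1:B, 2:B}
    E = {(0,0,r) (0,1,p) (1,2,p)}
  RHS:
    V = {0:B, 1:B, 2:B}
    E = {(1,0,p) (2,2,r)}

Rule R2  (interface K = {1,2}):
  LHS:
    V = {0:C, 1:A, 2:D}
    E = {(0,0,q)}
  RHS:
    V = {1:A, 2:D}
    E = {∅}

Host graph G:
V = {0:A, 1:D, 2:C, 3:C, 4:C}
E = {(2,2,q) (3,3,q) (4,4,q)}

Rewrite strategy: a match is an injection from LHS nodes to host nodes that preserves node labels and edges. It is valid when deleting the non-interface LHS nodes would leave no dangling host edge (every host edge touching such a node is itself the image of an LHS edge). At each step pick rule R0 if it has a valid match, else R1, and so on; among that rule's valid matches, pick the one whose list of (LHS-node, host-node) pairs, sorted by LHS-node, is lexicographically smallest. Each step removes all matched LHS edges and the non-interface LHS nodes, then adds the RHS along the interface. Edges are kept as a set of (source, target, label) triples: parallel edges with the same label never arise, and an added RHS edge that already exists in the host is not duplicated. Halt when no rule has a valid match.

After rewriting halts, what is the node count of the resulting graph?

Answer: 2

Rewrite trace:
start.  V:5 E:3  edges: 2-q->2 3-q->3 4-q->4
1. fire R2 via {0↦2, 1↦0, 2↦1}  →  V:4 E:2  edges: 3-q->3 4-q->4
2. fire R2 via {0↦3, 1↦0, 2↦1}  →  V:3 E:1  edges: 4-q->4
3. fire R2 via {0↦4, 1↦0, 2↦1}  →  V:2 E:0  edges: ∅
final graph: no rule applies after step 3
NF nodes: {0:A, 1:D}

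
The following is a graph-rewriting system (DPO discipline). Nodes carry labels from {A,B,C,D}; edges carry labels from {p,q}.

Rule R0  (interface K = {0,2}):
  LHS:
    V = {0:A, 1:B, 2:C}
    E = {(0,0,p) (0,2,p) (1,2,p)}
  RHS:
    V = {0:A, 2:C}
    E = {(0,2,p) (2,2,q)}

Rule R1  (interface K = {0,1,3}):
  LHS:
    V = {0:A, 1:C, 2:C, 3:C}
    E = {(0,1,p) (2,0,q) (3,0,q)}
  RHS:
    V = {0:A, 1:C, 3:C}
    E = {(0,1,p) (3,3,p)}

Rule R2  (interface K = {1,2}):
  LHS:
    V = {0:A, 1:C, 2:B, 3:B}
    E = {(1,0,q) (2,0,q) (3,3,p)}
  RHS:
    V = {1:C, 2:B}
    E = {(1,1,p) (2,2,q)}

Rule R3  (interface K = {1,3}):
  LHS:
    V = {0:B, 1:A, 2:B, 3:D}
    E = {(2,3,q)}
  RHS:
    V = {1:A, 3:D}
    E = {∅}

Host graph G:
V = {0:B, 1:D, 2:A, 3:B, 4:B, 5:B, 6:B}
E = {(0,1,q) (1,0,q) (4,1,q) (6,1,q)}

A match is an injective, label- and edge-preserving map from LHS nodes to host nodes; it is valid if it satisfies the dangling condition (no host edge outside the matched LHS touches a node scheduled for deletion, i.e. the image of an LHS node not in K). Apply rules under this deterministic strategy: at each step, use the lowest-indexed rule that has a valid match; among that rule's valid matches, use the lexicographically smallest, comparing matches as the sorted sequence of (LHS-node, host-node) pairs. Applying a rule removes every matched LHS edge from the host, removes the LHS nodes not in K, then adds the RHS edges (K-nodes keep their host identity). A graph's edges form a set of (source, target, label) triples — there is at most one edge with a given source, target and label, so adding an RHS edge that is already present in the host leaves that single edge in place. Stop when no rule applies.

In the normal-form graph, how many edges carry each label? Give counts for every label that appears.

Answer: q:2

Rewrite trace:
initial: |V|=7 |E|=4  E = 0-q->1 1-q->0 4-q->1 6-q->1
step 1: apply R3 at {0↦3, 1↦2, 2↦4, 3↦1}  → |V|=5 |E|=3  E = 0-q->1 1-q->0 6-q->1
step 2: apply R3 at {0↦5, 1↦2, 2↦6, 3↦1}  → |V|=3 |E|=2  E = 0-q->1 1-q->0
normal form: no rule applies after step 2
NF edges: [(0, 1, 'q'), (1, 0, 'q')]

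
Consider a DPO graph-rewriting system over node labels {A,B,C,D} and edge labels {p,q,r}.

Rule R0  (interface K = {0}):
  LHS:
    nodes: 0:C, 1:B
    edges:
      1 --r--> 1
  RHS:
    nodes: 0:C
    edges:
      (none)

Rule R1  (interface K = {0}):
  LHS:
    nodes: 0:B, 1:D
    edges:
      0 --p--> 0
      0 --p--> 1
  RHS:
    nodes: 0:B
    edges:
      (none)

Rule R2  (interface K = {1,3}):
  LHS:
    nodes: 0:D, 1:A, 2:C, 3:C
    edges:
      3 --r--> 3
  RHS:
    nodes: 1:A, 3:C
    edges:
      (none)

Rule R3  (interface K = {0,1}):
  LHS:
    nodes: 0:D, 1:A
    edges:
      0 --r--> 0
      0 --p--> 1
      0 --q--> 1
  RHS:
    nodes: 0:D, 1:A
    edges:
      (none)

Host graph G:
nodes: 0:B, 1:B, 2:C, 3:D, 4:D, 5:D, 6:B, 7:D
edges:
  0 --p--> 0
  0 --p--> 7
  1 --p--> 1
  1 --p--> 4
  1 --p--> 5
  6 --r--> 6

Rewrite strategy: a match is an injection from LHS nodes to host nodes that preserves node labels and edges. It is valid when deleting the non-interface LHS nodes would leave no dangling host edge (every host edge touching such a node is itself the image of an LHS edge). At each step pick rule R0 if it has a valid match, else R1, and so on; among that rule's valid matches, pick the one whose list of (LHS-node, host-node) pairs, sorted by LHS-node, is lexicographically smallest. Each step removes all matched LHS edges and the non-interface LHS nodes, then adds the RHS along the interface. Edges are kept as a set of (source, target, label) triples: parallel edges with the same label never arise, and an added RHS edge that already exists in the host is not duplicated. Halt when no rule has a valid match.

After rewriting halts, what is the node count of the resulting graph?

initial: |V|=8 |E|=6  E = 0-p->0 0-p->7 1-p->1 1-p->4 1-p->5 6-r->6
step 1: apply R0 at {0↦2, 1↦6}  → |V|=7 |E|=5  E = 0-p->0 0-p->7 1-p->1 1-p->4 1-p->5
step 2: apply R1 at {0↦0, 1↦7}  → |V|=6 |E|=3  E = 1-p->1 1-p->4 1-p->5
step 3: apply R1 at {0↦1, 1↦4}  → |V|=5 |E|=1  E = 1-p->5
final graph: no rule applies after step 3
NF nodes: {0:B, 1:B, 2:C, 3:D, 5:D}

Answer: 5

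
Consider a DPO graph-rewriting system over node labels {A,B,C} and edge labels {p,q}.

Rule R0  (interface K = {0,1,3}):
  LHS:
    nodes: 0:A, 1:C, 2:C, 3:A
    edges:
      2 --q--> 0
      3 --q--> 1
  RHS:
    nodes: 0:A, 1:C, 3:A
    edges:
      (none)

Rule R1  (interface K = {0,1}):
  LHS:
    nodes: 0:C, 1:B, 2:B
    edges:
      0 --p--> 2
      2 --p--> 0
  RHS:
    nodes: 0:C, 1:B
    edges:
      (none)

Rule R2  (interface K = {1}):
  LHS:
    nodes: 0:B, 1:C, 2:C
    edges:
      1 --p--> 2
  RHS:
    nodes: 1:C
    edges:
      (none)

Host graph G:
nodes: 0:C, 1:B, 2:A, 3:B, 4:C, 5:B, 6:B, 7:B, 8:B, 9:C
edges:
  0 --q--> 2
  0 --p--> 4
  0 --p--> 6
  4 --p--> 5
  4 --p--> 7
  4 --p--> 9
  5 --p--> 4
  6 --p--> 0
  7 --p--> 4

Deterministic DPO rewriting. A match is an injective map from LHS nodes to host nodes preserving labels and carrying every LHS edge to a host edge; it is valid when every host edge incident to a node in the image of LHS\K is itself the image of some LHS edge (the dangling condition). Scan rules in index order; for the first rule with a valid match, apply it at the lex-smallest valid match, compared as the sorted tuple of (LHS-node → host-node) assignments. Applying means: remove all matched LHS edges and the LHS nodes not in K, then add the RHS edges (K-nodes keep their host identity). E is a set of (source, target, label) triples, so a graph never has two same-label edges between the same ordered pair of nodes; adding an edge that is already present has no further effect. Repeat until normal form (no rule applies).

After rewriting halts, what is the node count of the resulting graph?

Answer: 3

Derivation:
[0] host  ⇒  10 nodes, 9 edges  {0-q->2 0-p->4 0-p->6 4-p->5 4-p->7 4-p->9 5-p->4 6-p->0 7-p->4}
[1] R1 @ {0↦0, 1↦1, 2↦6}  ⇒  9 nodes, 7 edges  {0-q->2 0-p->4 4-p->5 4-p->7 4-p->9 5-p->4 7-p->4}
[2] R1 @ {0↦4, 1↦1, 2↦5}  ⇒  8 nodes, 5 edges  {0-q->2 0-p->4 4-p->7 4-p->9 7-p->4}
[3] R1 @ {0↦4, 1↦1, 2↦7}  ⇒  7 nodes, 3 edges  {0-q->2 0-p->4 4-p->9}
[4] R2 @ {0↦1, 1↦4, 2↦9}  ⇒  5 nodes, 2 edges  {0-q->2 0-p->4}
[5] R2 @ {0↦3, 1↦0, 2↦4}  ⇒  3 nodes, 1 edges  {0-q->2}
halt: no rule applies after step 5
NF nodes: {0:C, 2:A, 8:B}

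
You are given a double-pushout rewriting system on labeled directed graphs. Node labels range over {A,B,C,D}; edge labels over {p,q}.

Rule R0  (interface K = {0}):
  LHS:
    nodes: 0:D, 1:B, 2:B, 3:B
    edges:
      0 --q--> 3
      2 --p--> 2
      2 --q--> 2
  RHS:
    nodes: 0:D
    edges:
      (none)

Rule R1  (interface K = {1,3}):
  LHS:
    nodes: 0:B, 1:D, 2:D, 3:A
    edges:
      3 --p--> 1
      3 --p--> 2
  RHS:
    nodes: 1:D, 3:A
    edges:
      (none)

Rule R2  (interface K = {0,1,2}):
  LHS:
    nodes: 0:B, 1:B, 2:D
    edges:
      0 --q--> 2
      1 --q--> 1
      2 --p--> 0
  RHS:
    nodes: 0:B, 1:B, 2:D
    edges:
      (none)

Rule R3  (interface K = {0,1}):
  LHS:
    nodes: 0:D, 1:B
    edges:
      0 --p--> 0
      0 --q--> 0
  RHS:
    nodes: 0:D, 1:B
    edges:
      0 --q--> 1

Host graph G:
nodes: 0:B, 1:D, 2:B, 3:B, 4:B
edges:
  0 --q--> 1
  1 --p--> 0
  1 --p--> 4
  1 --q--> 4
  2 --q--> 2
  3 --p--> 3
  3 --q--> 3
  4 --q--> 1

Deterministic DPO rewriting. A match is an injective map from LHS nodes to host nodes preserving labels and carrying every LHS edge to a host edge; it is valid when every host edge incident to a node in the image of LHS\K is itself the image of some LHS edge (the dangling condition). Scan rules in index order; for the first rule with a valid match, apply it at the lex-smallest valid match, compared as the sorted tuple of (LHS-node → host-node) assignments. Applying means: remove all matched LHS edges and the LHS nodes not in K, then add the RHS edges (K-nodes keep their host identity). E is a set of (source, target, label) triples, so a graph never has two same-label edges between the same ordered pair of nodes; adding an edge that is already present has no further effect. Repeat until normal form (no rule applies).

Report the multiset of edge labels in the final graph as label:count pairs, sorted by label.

initial: |V|=5 |E|=8  E = 0-q->1 1-p->0 1-p->4 1-q->4 2-q->2 3-p->3 3-q->3 4-q->1
step 1: apply R2 at {0↦0, 1↦2, 2↦1}  → |V|=5 |E|=5  E = 1-p->4 1-q->4 3-p->3 3-q->3 4-q->1
step 2: apply R2 at {0↦4, 1↦3, 2↦1}  → |V|=5 |E|=2  E = 1-q->4 3-p->3
halt: no rule applies after step 2
NF edges: [(1, 4, 'q'), (3, 3, 'p')]

Answer: p:1 q:1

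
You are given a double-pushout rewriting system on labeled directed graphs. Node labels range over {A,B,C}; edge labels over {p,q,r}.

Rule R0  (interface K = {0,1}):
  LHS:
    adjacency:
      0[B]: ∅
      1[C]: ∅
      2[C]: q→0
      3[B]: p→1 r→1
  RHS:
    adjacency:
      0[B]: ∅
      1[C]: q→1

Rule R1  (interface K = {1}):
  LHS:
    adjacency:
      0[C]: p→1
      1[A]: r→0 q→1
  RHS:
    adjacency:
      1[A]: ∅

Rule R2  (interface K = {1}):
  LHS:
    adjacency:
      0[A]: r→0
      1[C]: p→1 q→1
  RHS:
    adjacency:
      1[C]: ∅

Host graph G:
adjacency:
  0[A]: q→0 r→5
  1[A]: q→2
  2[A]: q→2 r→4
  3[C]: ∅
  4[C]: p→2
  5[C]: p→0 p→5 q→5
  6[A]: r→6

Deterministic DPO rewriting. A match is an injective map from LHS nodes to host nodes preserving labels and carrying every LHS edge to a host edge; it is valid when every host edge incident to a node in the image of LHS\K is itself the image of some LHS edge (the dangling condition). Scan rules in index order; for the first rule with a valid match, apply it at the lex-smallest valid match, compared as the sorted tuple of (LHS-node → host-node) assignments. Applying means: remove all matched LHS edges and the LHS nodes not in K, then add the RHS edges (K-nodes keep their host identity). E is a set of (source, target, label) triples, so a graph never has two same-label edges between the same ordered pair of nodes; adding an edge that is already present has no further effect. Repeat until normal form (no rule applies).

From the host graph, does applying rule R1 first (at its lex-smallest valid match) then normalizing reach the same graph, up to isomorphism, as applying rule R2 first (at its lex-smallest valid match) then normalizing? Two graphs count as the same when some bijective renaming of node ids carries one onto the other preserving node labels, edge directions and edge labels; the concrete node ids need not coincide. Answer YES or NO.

Answer: YES

Rewrite trace:
branch R1-first: apply at {0↦4, 1↦2} → |E|=7, then 2 more step(s) → NF |V|=4 |E|=1 V={0:A, 1:A, 2:A, 3:C} E=1-q->2
branch R2-first: apply at {0↦6, 1↦5} → |E|=7, then 2 more step(s) → NF |V|=4 |E|=1 V={0:A, 1:A, 2:A, 3:C} E=1-q->2
graphs isomorphic (equal up to label-preserving node renaming)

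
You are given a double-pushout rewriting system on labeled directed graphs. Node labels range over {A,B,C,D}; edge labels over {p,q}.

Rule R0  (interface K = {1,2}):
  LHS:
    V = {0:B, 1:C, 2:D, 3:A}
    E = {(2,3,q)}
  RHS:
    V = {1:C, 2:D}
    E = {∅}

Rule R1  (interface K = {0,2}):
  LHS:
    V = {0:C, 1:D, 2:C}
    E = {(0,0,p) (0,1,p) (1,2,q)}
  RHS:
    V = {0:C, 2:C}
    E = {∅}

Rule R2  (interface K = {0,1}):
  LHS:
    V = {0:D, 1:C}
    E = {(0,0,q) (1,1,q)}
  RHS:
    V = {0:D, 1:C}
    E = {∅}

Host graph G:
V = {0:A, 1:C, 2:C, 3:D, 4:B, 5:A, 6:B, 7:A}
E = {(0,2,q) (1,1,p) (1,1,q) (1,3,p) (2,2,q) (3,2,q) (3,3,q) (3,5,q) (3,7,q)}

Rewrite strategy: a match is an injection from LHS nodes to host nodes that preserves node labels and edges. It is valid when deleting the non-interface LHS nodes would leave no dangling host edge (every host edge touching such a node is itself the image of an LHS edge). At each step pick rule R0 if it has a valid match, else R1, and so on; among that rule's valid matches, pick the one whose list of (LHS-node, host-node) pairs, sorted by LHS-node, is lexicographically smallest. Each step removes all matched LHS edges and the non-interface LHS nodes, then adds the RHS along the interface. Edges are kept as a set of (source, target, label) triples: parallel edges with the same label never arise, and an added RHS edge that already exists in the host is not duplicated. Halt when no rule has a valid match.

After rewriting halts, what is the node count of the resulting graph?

start.  V:8 E:9  edges: 0-q->2 1-p->1 1-q->1 1-p->3 2-q->2 3-q->2 3-q->3 3-q->5 3-q->7
1. fire R0 via {0↦4, 1↦1, 2↦3, 3↦5}  →  V:6 E:8  edges: 0-q->2 1-p->1 1-q->1 1-p->3 2-q->2 3-q->2 3-q->3 3-q->7
2. fire R0 via {0↦6, 1↦1, 2↦3, 3↦7}  →  V:4 E:7  edges: 0-q->2 1-p->1 1-q->1 1-p->3 2-q->2 3-q->2 3-q->3
3. fire R2 via {0↦3, 1↦1}  →  V:4 E:5  edges: 0-q->2 1-p->1 1-p->3 2-q->2 3-q->2
4. fire R1 via {0↦1, 1↦3, 2↦2}  →  V:3 E:2  edges: 0-q->2 2-q->2
normal form: no rule applies after step 4
NF nodes: {0:A, 1:C, 2:C}

Answer: 3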